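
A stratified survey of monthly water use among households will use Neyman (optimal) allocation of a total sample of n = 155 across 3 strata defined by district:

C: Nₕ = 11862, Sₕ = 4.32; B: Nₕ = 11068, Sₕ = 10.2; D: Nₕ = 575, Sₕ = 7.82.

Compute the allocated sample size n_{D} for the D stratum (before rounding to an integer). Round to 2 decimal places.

Neyman allocation: nₕ = n·NₕSₕ / Σⱼ NⱼSⱼ.
Σ NⱼSⱼ = 11862·4.32 + 11068·10.2 + 575·7.82 = 168633.94.
n_{D} = 155·575·7.82 / 168633.94 = 4.13.

4.13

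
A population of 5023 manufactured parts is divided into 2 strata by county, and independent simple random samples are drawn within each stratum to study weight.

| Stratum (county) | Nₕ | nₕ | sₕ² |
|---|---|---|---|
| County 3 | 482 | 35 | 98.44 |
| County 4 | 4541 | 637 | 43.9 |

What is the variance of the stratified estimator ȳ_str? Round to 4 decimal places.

0.0724

Var(ȳ_str) = Σₕ Wₕ²(1 − fₕ)sₕ²/nₕ with Wₕ = Nₕ/N, N = 5023.
County 3: Wₕ = 0.09595859; term = 0.09595859²·(1 − 0.07261411)·98.44/35 = 0.024017719.
County 4: Wₕ = 0.90404141; term = 0.90404141²·(1 − 0.14027747)·43.9/637 = 0.048423931.
Sum = 0.07244165.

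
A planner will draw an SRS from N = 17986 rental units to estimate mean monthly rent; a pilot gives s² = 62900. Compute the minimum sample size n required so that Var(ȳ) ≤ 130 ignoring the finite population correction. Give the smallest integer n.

484

Without fpc, n₀ = s²/D = 62900/130 = 483.8462.
Rounding up, n = 484.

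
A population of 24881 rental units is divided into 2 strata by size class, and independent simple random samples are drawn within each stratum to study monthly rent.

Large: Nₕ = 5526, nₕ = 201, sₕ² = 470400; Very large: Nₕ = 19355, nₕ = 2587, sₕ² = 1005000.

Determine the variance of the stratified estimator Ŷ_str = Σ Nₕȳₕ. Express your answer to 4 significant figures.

1.949 × 10^11

Var(Ŷ_str) = Σₕ Nₕ²(1 − fₕ)sₕ²/nₕ.
Large: 5526²·(1 − 201/5526)·470400/201 = 6.8865507 × 10^10.
Very large: 19355²·(1 − 2587/19355)·1005000/2587 = 1.2607938 × 10^11.
Sum = 1.9494489 × 10^11.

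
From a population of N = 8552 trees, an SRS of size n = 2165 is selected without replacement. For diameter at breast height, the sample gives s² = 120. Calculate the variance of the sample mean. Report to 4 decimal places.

0.0414

Under SRS without replacement, Var(ȳ) = (1 − f)·s²/n with f = n/N = 2165/8552 = 0.25315716.
Var(ȳ) = (1 − 0.25315716)·120/2165 = 0.74684284·0.055427252 = 0.041395446.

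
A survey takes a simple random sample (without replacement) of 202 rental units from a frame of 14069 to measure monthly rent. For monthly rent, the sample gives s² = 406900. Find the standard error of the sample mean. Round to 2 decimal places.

Under SRS without replacement, Var(ȳ) = (1 − f)·s²/n with f = n/N = 202/14069 = 0.01435781.
Var(ȳ) = (1 − 0.01435781)·406900/202 = 0.98564219·2014.3564 = 1985.4347.
SE(ȳ) = √(1985.4347) = 44.56.

44.56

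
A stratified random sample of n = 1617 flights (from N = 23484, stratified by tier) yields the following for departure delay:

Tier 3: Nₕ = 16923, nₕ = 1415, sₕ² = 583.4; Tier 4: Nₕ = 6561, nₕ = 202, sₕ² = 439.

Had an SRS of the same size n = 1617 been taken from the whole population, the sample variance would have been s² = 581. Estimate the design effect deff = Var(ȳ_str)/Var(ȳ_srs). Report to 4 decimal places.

1.0778

Var(ȳ_str) = Σ Wₕ²(1−fₕ)sₕ²/nₕ with Wₕ = Nₕ/23484:
  Tier 3: (16923/23484)²·(1−1415/16923)·583.4/1415 = 0.19619999
  Tier 4: (6561/23484)²·(1−202/6561)·439/202 = 0.16440986
  → Var(ȳ_str) = 0.36060985.
Var(ȳ_srs) = (1 − 1617/23484)·581/1617 = 0.33456711.
deff = 0.36060985 / 0.33456711 = 1.0778.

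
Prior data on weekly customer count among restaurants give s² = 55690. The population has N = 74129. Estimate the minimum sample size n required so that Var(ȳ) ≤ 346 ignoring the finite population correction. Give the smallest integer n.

161

Without fpc, n₀ = s²/D = 55690/346 = 160.9538.
Rounding up, n = 161.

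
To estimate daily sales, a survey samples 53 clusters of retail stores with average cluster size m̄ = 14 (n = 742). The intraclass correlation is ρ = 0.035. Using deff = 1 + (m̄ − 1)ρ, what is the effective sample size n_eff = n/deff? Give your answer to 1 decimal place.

510.0

deff = 1 + (14 − 1)·0.035 = 1 + 0.455 = 1.455.
n_eff = 742 / 1.455 = 510.0.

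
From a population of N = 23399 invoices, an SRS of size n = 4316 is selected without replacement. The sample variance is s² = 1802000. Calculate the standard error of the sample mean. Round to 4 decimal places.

18.4528

Under SRS without replacement, Var(ȳ) = (1 − f)·s²/n with f = n/N = 4316/23399 = 0.18445233.
Var(ȳ) = (1 − 0.18445233)·1802000/4316 = 0.81554767·417.51622 = 340.50438.
SE(ȳ) = √(340.50438) = 18.4528.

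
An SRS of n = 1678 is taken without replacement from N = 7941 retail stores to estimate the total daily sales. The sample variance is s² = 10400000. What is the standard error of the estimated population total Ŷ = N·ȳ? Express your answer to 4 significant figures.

555200

Var(Ŷ) = N²·Var(ȳ) = N²·(1 − n/N)·s²/n.
f = 1678/7941 = 0.21130840; Var(ȳ) = 0.78869160·10400000/1678 = 4888.1959.
Var(Ŷ) = 7941² · 4888.1959 = 3.082471 × 10^11.
SE(Ŷ) = √(3.082471 × 10^11) = 555200.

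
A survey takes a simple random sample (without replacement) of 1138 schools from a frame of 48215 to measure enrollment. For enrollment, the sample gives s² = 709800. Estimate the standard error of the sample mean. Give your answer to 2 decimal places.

24.68

Under SRS without replacement, Var(ȳ) = (1 − f)·s²/n with f = n/N = 1138/48215 = 0.02360261.
Var(ȳ) = (1 − 0.02360261)·709800/1138 = 0.97639739·623.72583 = 609.00428.
SE(ȳ) = √(609.00428) = 24.68.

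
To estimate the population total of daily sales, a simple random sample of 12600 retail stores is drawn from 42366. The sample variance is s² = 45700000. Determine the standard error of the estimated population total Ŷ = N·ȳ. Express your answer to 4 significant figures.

2.139 × 10^6

Var(Ŷ) = N²·Var(ȳ) = N²·(1 − n/N)·s²/n.
f = 12600/42366 = 0.29740830; Var(ȳ) = 0.70259170·45700000/12600 = 2548.2889.
Var(Ŷ) = 42366² · 2548.2889 = 4.5738676 × 10^12.
SE(Ŷ) = √(4.5738676 × 10^12) = 2.139 × 10^6.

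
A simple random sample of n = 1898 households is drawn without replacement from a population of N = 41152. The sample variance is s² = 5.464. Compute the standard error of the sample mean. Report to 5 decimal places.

0.05240

Under SRS without replacement, Var(ȳ) = (1 − f)·s²/n with f = n/N = 1898/41152 = 0.04612170.
Var(ȳ) = (1 − 0.04612170)·5.464/1898 = 0.95387830·0.0028788198 = 0.0027460438.
SE(ȳ) = √(0.0027460438) = 0.05240.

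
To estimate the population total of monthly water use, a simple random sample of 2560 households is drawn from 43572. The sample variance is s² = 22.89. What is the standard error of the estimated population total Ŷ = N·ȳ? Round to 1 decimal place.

Var(Ŷ) = N²·Var(ȳ) = N²·(1 − n/N)·s²/n.
f = 2560/43572 = 0.05875333; Var(ȳ) = 0.94124667·22.89/2560 = 0.0084160689.
Var(Ŷ) = 43572² · 0.0084160689 = 1.5978068 × 10^7.
SE(Ŷ) = √(1.5978068 × 10^7) = 3997.3.

3997.3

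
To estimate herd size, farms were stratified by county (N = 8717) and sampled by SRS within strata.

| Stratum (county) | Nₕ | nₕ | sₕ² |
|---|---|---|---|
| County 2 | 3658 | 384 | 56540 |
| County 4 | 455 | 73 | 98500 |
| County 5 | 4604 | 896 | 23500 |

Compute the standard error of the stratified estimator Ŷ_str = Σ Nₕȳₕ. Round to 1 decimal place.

49453.6

Var(Ŷ_str) = Σₕ Nₕ²(1 − fₕ)sₕ²/nₕ.
County 2: 3658²·(1 − 384/3658)·56540/384 = 1.7633842 × 10^9.
County 4: 455²·(1 − 73/455)·98500/73 = 2.3452445 × 10^8.
County 5: 4604²·(1 − 896/4604)·23500/896 = 4.4774928 × 10^8.
Sum = 2.4456579 × 10^9.
SE = √(2.4456579 × 10^9) = 49453.6.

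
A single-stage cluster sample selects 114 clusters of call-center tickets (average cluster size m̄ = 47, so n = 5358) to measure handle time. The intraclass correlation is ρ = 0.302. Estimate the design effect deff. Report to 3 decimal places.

deff = 1 + (47 − 1)·0.302 = 1 + 13.892 = 14.892.

14.892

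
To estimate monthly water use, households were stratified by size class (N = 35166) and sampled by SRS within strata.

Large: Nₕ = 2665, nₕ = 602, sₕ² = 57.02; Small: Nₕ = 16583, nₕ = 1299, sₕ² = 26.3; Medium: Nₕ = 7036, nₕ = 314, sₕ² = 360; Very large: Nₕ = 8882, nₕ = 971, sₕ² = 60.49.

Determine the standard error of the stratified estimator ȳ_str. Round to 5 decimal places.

0.22794

Var(ȳ_str) = Σₕ Wₕ²(1 − fₕ)sₕ²/nₕ with Wₕ = Nₕ/N, N = 35166.
Large: Wₕ = 0.07578343; term = 0.07578343²·(1 − 0.22589118)·57.02/602 = 4.210961 × 10^-4.
Small: Wₕ = 0.47156344; term = 0.47156344²·(1 − 0.07833323)·26.3/1299 = 0.0041495479.
Medium: Wₕ = 0.20007962; term = 0.20007962²·(1 − 0.04462763)·360/314 = 0.043848147.
Very large: Wₕ = 0.25257351; term = 0.25257351²·(1 − 0.10932222)·60.49/971 = 0.003539652.
Sum = 0.051958443.
SE = √(0.051958443) = 0.22794.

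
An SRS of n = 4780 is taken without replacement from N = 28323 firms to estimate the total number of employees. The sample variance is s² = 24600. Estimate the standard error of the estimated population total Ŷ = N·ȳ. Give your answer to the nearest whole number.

58581

Var(Ŷ) = N²·Var(ȳ) = N²·(1 − n/N)·s²/n.
f = 4780/28323 = 0.16876743; Var(ȳ) = 0.83123257·24600/4780 = 4.2778915.
Var(Ŷ) = 28323² · 4.2778915 = 3.4316917 × 10^9.
SE(Ŷ) = √(3.4316917 × 10^9) = 58581.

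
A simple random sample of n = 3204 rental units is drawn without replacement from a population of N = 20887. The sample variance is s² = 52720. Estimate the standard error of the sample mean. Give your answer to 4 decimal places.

3.7323

Under SRS without replacement, Var(ȳ) = (1 − f)·s²/n with f = n/N = 3204/20887 = 0.15339685.
Var(ȳ) = (1 − 0.15339685)·52720/3204 = 0.84660315·16.454432 = 13.930374.
SE(ȳ) = √(13.930374) = 3.7323.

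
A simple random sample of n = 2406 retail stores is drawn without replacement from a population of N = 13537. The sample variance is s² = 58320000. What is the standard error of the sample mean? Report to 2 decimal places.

Under SRS without replacement, Var(ȳ) = (1 − f)·s²/n with f = n/N = 2406/13537 = 0.17773510.
Var(ȳ) = (1 − 0.17773510)·58320000/2406 = 0.82226490·24239.401 = 19931.209.
SE(ȳ) = √(19931.209) = 141.18.

141.18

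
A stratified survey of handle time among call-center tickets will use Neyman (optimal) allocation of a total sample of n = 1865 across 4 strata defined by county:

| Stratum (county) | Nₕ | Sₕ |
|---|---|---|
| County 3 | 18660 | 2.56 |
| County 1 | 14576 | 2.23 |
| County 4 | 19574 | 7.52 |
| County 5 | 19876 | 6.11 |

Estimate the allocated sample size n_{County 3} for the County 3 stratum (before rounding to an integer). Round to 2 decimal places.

255.34

Neyman allocation: nₕ = n·NₕSₕ / Σⱼ NⱼSⱼ.
Σ NⱼSⱼ = 18660·2.56 + 14576·2.23 + 19574·7.52 + 19876·6.11 = 348912.92.
n_{County 3} = 1865·18660·2.56 / 348912.92 = 255.34.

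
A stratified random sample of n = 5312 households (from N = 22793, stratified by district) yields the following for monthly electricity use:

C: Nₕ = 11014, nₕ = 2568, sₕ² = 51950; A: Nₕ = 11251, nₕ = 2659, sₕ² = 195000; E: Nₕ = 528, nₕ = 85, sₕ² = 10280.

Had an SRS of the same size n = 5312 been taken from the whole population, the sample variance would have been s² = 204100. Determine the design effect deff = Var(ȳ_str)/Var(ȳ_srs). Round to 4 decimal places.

Var(ȳ_str) = Σ Wₕ²(1−fₕ)sₕ²/nₕ with Wₕ = Nₕ/22793:
  C: (11014/22793)²·(1−2568/11014)·51950/2568 = 3.622294
  A: (11251/22793)²·(1−2659/11251)·195000/2659 = 13.64579
  E: (528/22793)²·(1−85/528)·10280/85 = 0.054451376
  → Var(ȳ_str) = 17.322535.
Var(ȳ_srs) = (1 − 5312/22793)·204100/5312 = 29.467936.
deff = 17.322535 / 29.467936 = 0.5878.

0.5878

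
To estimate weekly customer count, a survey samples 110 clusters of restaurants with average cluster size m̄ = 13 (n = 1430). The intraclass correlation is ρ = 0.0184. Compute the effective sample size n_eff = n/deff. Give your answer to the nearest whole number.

1171

deff = 1 + (13 − 1)·0.0184 = 1 + 0.2208 = 1.2208.
n_eff = 1430 / 1.2208 = 1171.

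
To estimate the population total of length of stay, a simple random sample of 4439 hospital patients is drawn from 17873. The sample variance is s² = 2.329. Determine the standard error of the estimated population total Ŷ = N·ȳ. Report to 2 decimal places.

354.93

Var(Ŷ) = N²·Var(ȳ) = N²·(1 − n/N)·s²/n.
f = 4439/17873 = 0.24836345; Var(ȳ) = 0.75163655·2.329/4439 = 3.9435943 × 10^-4.
Var(Ŷ) = 17873² · (3.9435943 × 10^-4) = 125975.8.
SE(Ŷ) = √(125975.8) = 354.93.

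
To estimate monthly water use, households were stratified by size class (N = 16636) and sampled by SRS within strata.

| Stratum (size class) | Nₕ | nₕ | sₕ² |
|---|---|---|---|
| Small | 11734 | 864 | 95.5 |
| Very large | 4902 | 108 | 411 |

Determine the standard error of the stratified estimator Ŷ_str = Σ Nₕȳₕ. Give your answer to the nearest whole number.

Var(Ŷ_str) = Σₕ Nₕ²(1 − fₕ)sₕ²/nₕ.
Small: 11734²·(1 − 864/11734)·95.5/864 = 1.4098252 × 10^7.
Very large: 4902²·(1 − 108/4902)·411/108 = 8.9431271 × 10^7.
Sum = 1.0352952 × 10^8.
SE = √(1.0352952 × 10^8) = 10175.

10175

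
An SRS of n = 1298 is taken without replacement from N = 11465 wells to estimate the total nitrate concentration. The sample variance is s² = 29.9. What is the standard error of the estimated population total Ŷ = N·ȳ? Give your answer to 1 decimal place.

Var(Ŷ) = N²·Var(ȳ) = N²·(1 − n/N)·s²/n.
f = 1298/11465 = 0.11321413; Var(ȳ) = 0.88678587·29.9/1298 = 0.020427502.
Var(Ŷ) = 11465² · 0.020427502 = 2.685118 × 10^6.
SE(Ŷ) = √(2.685118 × 10^6) = 1638.6.

1638.6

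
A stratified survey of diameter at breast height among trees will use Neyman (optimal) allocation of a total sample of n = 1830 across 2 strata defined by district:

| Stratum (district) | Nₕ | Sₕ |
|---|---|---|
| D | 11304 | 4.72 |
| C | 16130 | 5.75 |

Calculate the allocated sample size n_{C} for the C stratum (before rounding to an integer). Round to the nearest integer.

1162

Neyman allocation: nₕ = n·NₕSₕ / Σⱼ NⱼSⱼ.
Σ NⱼSⱼ = 11304·4.72 + 16130·5.75 = 146102.38.
n_{C} = 1830·16130·5.75 / 146102.38 = 1162.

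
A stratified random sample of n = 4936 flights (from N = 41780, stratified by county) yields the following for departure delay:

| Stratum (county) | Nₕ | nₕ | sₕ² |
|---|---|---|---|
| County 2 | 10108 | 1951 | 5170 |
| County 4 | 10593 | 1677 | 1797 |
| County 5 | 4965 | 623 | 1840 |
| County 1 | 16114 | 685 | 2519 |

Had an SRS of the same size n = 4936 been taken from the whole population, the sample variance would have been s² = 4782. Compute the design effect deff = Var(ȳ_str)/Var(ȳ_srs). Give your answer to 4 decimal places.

Var(ȳ_str) = Σ Wₕ²(1−fₕ)sₕ²/nₕ with Wₕ = Nₕ/41780:
  County 2: (10108/41780)²·(1−1951/10108)·5170/1951 = 0.12516765
  County 4: (10593/41780)²·(1−1677/10593)·1797/1677 = 0.057978527
  County 5: (4965/41780)²·(1−623/4965)·1840/623 = 0.036475561
  County 1: (16114/41780)²·(1−685/16114)·2519/685 = 0.5237715
  → Var(ȳ_str) = 0.74339324.
Var(ȳ_srs) = (1 − 4936/41780)·4782/4936 = 0.85434397.
deff = 0.74339324 / 0.85434397 = 0.8701.

0.8701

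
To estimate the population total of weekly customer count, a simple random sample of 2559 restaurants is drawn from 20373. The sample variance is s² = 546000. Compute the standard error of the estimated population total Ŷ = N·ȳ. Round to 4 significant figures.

278300

Var(Ŷ) = N²·Var(ȳ) = N²·(1 − n/N)·s²/n.
f = 2559/20373 = 0.12560742; Var(ȳ) = 0.87439258·546000/2559 = 186.56442.
Var(Ŷ) = 20373² · 186.56442 = 7.7435266 × 10^10.
SE(Ŷ) = √(7.7435266 × 10^10) = 278300.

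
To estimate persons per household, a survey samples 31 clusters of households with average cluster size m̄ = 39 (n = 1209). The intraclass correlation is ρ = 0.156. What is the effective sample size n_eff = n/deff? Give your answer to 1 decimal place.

174.5

deff = 1 + (39 − 1)·0.156 = 1 + 5.928 = 6.928.
n_eff = 1209 / 6.928 = 174.5.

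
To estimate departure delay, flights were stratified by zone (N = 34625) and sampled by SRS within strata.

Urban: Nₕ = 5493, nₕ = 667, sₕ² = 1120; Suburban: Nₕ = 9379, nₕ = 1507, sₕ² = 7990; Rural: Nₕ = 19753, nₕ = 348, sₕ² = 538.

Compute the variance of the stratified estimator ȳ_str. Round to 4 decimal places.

0.8579

Var(ȳ_str) = Σₕ Wₕ²(1 − fₕ)sₕ²/nₕ with Wₕ = Nₕ/N, N = 34625.
Urban: Wₕ = 0.15864260; term = 0.15864260²·(1 − 0.12142727)·1120/667 = 0.037128683.
Suburban: Wₕ = 0.27087365; term = 0.27087365²·(1 − 0.16067811)·7990/1507 = 0.32650932.
Rural: Wₕ = 0.57048375; term = 0.57048375²·(1 − 0.01761758)·538/348 = 0.49427675.
Sum = 0.85791475.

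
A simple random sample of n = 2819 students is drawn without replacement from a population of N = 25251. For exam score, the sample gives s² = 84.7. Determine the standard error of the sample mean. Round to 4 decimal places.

Under SRS without replacement, Var(ȳ) = (1 − f)·s²/n with f = n/N = 2819/25251 = 0.11163914.
Var(ȳ) = (1 − 0.11163914)·84.7/2819 = 0.88836086·0.030046116 = 0.026691793.
SE(ȳ) = √(0.026691793) = 0.1634.

0.1634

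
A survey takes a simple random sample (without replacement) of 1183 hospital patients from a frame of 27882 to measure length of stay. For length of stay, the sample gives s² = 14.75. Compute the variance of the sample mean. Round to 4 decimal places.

0.0119

Under SRS without replacement, Var(ȳ) = (1 − f)·s²/n with f = n/N = 1183/27882 = 0.04242881.
Var(ȳ) = (1 − 0.04242881)·14.75/1183 = 0.95757119·0.012468301 = 0.011939286.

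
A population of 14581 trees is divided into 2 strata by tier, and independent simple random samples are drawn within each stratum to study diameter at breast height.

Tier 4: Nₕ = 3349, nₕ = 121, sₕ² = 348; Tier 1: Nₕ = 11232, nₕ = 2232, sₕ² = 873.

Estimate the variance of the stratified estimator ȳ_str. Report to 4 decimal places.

Var(ȳ_str) = Σₕ Wₕ²(1 − fₕ)sₕ²/nₕ with Wₕ = Nₕ/N, N = 14581.
Tier 4: Wₕ = 0.22968246; term = 0.22968246²·(1 − 0.03613019)·348/121 = 0.14624059.
Tier 1: Wₕ = 0.77031754; term = 0.77031754²·(1 − 0.19871795)·873/2232 = 0.18597092.
Sum = 0.33221151.

0.3322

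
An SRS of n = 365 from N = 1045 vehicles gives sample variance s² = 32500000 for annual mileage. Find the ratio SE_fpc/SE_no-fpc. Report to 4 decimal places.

f = n/N = 365/1045 = 0.34928230.
SE_no-fpc = √(s²/n) = 298.39755; SE_fpc = √((1−f)s²/n) = 240.70857.
Ratio = √(1−f) = 0.80667075.

0.8067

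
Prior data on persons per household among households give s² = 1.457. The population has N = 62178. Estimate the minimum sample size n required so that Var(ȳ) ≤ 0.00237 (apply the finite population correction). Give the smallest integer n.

609

Without fpc, n₀ = s²/D = 1.457/0.00237 = 614.7679.
With fpc, (1 − n/N)·s²/n ≤ D requires n ≥ n₀/(1 + n₀/N) = 614.7679/(1 + 614.7679/62178) = 608.7491.
Rounding up, n = 609.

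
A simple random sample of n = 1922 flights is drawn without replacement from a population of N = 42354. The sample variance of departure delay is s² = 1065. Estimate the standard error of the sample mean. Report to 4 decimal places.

Under SRS without replacement, Var(ȳ) = (1 − f)·s²/n with f = n/N = 1922/42354 = 0.04537942.
Var(ȳ) = (1 − 0.04537942)·1065/1922 = 0.95462058·0.5541103 = 0.5289651.
SE(ȳ) = √(0.5289651) = 0.7273.

0.7273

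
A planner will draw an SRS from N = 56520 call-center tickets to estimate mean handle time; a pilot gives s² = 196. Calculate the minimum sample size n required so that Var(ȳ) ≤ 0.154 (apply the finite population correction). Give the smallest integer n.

1245

Without fpc, n₀ = s²/D = 196/0.154 = 1272.7273.
With fpc, (1 − n/N)·s²/n ≤ D requires n ≥ n₀/(1 + n₀/N) = 1272.7273/(1 + 1272.7273/56520) = 1244.6990.
Rounding up, n = 1245.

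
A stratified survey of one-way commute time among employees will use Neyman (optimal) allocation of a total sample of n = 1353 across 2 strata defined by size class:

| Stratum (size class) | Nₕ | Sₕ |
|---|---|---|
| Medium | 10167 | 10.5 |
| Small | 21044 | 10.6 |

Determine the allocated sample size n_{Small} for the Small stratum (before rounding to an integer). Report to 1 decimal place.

915.1

Neyman allocation: nₕ = n·NₕSₕ / Σⱼ NⱼSⱼ.
Σ NⱼSⱼ = 10167·10.5 + 21044·10.6 = 329819.9.
n_{Small} = 1353·21044·10.6 / 329819.9 = 915.1.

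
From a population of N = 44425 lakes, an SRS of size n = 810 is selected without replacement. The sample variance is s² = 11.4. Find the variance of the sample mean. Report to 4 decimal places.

0.0138

Under SRS without replacement, Var(ȳ) = (1 − f)·s²/n with f = n/N = 810/44425 = 0.01823298.
Var(ȳ) = (1 − 0.01823298)·11.4/810 = 0.98176702·0.014074074 = 0.013817462.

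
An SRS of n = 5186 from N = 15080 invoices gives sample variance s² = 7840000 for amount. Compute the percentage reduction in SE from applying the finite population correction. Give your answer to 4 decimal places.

19.0000

f = n/N = 5186/15080 = 0.34389920.
SE_no-fpc = √(s²/n) = 38.881389; SE_fpc = √((1−f)s²/n) = 31.493944.
Ratio = √(1−f) = 0.81000049. Reduction = 100·(1 − 0.81000049) = 19.0000%.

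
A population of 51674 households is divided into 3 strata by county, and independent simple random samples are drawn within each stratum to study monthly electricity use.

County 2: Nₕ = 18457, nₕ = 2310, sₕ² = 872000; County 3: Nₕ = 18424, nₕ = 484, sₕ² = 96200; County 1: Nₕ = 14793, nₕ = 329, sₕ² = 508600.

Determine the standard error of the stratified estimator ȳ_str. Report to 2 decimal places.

13.81

Var(ȳ_str) = Σₕ Wₕ²(1 − fₕ)sₕ²/nₕ with Wₕ = Nₕ/N, N = 51674.
County 2: Wₕ = 0.35718156; term = 0.35718156²·(1 − 0.12515577)·872000/2310 = 42.132119.
County 3: Wₕ = 0.35654294; term = 0.35654294²·(1 − 0.02627008)·96200/484 = 24.603218.
County 1: Wₕ = 0.28627550; term = 0.28627550²·(1 − 0.02224025)·508600/329 = 123.87423.
Sum = 190.60957.
SE = √(190.60957) = 13.81.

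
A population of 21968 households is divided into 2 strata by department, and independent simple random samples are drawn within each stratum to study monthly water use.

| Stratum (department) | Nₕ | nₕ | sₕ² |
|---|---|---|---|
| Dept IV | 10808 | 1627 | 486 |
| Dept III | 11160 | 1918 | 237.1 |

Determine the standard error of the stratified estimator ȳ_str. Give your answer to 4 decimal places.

0.2964

Var(ȳ_str) = Σₕ Wₕ²(1 − fₕ)sₕ²/nₕ with Wₕ = Nₕ/N, N = 21968.
Dept IV: Wₕ = 0.49198835; term = 0.49198835²·(1 − 0.15053664)·486/1627 = 0.061419037.
Dept III: Wₕ = 0.50801165; term = 0.50801165²·(1 − 0.17186380)·237.1/1918 = 0.026419955.
Sum = 0.087838992.
SE = √(0.087838992) = 0.2964.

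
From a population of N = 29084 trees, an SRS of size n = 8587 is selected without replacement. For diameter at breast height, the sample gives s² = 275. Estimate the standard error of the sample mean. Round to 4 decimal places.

0.1502

Under SRS without replacement, Var(ȳ) = (1 − f)·s²/n with f = n/N = 8587/29084 = 0.29524825.
Var(ȳ) = (1 − 0.29524825)·275/8587 = 0.70475175·0.032025154 = 0.022569784.
SE(ȳ) = √(0.022569784) = 0.1502.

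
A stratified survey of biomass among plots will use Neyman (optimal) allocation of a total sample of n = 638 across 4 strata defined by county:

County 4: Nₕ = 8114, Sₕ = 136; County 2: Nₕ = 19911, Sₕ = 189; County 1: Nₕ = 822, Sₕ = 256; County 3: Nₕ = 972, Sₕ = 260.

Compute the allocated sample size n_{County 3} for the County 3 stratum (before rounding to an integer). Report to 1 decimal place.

30.3

Neyman allocation: nₕ = n·NₕSₕ / Σⱼ NⱼSⱼ.
Σ NⱼSⱼ = 8114·136 + 19911·189 + 822·256 + 972·260 = 5.329835 × 10^6.
n_{County 3} = 638·972·260 / (5.329835 × 10^6) = 30.3.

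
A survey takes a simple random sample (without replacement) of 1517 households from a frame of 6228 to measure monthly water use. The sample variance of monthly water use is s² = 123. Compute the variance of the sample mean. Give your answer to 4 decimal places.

0.0613

Under SRS without replacement, Var(ȳ) = (1 − f)·s²/n with f = n/N = 1517/6228 = 0.24357739.
Var(ȳ) = (1 − 0.24357739)·123/1517 = 0.75642261·0.081081081 = 0.061331563.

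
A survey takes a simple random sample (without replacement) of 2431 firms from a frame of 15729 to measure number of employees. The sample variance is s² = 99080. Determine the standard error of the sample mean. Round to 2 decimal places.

Under SRS without replacement, Var(ȳ) = (1 − f)·s²/n with f = n/N = 2431/15729 = 0.15455528.
Var(ȳ) = (1 − 0.15455528)·99080/2431 = 0.84544472·40.75689 = 34.457698.
SE(ȳ) = √(34.457698) = 5.87.

5.87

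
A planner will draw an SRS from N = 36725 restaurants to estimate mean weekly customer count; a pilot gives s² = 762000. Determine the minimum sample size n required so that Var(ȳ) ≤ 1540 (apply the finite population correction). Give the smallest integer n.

489

Without fpc, n₀ = s²/D = 762000/1540 = 494.8052.
With fpc, (1 − n/N)·s²/n ≤ D requires n ≥ n₀/(1 + n₀/N) = 494.8052/(1 + 494.8052/36725) = 488.2272.
Rounding up, n = 489.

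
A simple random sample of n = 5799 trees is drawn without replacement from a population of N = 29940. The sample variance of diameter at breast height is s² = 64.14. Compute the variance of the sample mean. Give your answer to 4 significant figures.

0.008918

Under SRS without replacement, Var(ȳ) = (1 − f)·s²/n with f = n/N = 5799/29940 = 0.19368737.
Var(ȳ) = (1 − 0.19368737)·64.14/5799 = 0.80631263·0.011060528 = 0.0089182431.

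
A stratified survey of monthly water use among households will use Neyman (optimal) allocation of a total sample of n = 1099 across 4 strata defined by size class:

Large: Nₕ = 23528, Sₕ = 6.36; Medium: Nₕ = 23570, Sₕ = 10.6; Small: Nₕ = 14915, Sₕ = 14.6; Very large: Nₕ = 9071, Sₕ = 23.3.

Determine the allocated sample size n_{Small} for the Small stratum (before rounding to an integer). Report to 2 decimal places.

288.82

Neyman allocation: nₕ = n·NₕSₕ / Σⱼ NⱼSⱼ.
Σ NⱼSⱼ = 23528·6.36 + 23570·10.6 + 14915·14.6 + 9071·23.3 = 828593.38.
n_{Small} = 1099·14915·14.6 / 828593.38 = 288.82.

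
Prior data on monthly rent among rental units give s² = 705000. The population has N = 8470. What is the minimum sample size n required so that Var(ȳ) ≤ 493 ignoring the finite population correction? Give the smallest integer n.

Without fpc, n₀ = s²/D = 705000/493 = 1430.0203.
Rounding up, n = 1431.

1431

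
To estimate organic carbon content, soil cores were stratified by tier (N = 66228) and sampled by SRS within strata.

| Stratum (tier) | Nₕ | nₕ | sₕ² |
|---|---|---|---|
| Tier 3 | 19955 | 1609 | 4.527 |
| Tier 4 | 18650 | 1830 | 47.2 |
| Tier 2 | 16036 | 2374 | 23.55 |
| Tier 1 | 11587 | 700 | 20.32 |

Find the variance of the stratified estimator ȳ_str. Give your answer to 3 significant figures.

Var(ȳ_str) = Σₕ Wₕ²(1 − fₕ)sₕ²/nₕ with Wₕ = Nₕ/N, N = 66228.
Tier 3: Wₕ = 0.30130760; term = 0.30130760²·(1 − 0.08063142)·4.527/1609 = 2.3483579 × 10^-4.
Tier 4: Wₕ = 0.28160295; term = 0.28160295²·(1 − 0.09812332)·47.2/1830 = 0.0018446435.
Tier 2: Wₕ = 0.24213324; term = 0.24213324²·(1 − 0.14804191)·23.55/2374 = 4.9549268 × 10^-4.
Tier 1: Wₕ = 0.17495621; term = 0.17495621²·(1 − 0.06041253)·20.32/700 = 8.348753 × 10^-4.
Sum = 0.0034098473.

0.00341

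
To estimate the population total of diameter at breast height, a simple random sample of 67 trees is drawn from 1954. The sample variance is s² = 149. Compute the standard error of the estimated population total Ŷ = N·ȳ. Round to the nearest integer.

2864

Var(Ŷ) = N²·Var(ȳ) = N²·(1 − n/N)·s²/n.
f = 67/1954 = 0.03428864; Var(ȳ) = 0.96571136·149/67 = 2.1476268.
Var(Ŷ) = 1954² · 2.1476268 = 8.1998882 × 10^6.
SE(Ŷ) = √(8.1998882 × 10^6) = 2864.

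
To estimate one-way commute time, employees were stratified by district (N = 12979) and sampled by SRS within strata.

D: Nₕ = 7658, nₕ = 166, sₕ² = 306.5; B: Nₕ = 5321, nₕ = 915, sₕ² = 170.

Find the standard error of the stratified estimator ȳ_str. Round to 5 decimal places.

Var(ȳ_str) = Σₕ Wₕ²(1 − fₕ)sₕ²/nₕ with Wₕ = Nₕ/N, N = 12979.
D: Wₕ = 0.59003005; term = 0.59003005²·(1 − 0.02167668)·306.5/166 = 0.62885868.
B: Wₕ = 0.40996995; term = 0.40996995²·(1 − 0.17196016)·170/915 = 0.025857296.
Sum = 0.65471598.
SE = √(0.65471598) = 0.80915.

0.80915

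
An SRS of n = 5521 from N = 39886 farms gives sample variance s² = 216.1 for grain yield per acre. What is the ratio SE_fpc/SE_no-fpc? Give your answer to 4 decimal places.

0.9282

f = n/N = 5521/39886 = 0.13841950.
SE_no-fpc = √(s²/n) = 0.19784201; SE_fpc = √((1−f)s²/n) = 0.18363964.
Ratio = √(1−f) = 0.92821361.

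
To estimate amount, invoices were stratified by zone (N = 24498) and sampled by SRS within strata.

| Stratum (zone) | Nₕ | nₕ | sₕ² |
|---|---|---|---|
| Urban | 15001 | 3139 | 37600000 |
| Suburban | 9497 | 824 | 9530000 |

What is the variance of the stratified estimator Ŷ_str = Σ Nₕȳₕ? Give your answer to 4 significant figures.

3.084 × 10^12

Var(Ŷ_str) = Σₕ Nₕ²(1 − fₕ)sₕ²/nₕ.
Urban: 15001²·(1 − 3139/15001)·37600000/3139 = 2.1314476 × 10^12.
Suburban: 9497²·(1 − 824/9497)·9530000/824 = 9.526239 × 10^11.
Sum = 3.0840715 × 10^12.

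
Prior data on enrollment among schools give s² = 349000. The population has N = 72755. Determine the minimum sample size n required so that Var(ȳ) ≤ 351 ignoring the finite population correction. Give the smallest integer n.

Without fpc, n₀ = s²/D = 349000/351 = 994.3020.
Rounding up, n = 995.

995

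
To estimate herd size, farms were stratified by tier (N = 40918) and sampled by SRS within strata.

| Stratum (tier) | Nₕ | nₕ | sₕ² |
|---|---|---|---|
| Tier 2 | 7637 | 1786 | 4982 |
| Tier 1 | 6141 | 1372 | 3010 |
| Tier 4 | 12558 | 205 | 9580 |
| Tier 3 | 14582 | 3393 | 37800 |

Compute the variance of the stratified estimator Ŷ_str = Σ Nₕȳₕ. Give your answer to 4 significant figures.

9.256 × 10^9

Var(Ŷ_str) = Σₕ Nₕ²(1 − fₕ)sₕ²/nₕ.
Tier 2: 7637²·(1 − 1786/7637)·4982/1786 = 1.2464508 × 10^8.
Tier 1: 6141²·(1 − 1372/6141)·3010/1372 = 6.4250839 × 10^7.
Tier 4: 12558²·(1 − 205/12558)·9580/205 = 7.2494418 × 10^9.
Tier 3: 14582²·(1 − 3393/14582)·37800/3393 = 1.8176753 × 10^9.
Sum = 9.256013 × 10^9.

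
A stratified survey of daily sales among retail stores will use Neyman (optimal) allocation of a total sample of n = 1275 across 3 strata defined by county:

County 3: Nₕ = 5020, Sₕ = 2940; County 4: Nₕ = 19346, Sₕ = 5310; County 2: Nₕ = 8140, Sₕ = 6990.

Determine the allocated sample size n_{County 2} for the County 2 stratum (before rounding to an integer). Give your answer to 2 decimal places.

416.01

Neyman allocation: nₕ = n·NₕSₕ / Σⱼ NⱼSⱼ.
Σ NⱼSⱼ = 5020·2940 + 19346·5310 + 8140·6990 = 1.7438466 × 10^8.
n_{County 2} = 1275·8140·6990 / (1.7438466 × 10^8) = 416.01.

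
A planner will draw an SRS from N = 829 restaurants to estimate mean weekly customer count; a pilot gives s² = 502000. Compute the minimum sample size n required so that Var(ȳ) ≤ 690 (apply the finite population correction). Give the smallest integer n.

388

Without fpc, n₀ = s²/D = 502000/690 = 727.5362.
With fpc, (1 − n/N)·s²/n ≤ D requires n ≥ n₀/(1 + n₀/N) = 727.5362/(1 + 727.5362/829) = 387.4806.
Rounding up, n = 388.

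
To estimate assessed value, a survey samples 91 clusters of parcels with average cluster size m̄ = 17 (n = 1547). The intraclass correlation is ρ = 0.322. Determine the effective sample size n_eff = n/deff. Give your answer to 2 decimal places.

deff = 1 + (17 − 1)·0.322 = 1 + 5.152 = 6.152.
n_eff = 1547 / 6.152 = 251.46.

251.46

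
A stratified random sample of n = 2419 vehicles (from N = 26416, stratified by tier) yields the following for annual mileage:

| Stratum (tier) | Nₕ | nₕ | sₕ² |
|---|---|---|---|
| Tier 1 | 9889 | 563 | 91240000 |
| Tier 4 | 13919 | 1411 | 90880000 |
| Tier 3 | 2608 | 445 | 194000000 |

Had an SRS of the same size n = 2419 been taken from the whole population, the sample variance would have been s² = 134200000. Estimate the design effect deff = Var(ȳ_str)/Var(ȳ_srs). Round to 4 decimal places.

0.8138

Var(ȳ_str) = Σ Wₕ²(1−fₕ)sₕ²/nₕ with Wₕ = Nₕ/26416:
  Tier 1: (9889/26416)²·(1−563/9889)·91240000/563 = 21418.574
  Tier 4: (13919/26416)²·(1−1411/13919)·90880000/1411 = 16069.527
  Tier 3: (2608/26416)²·(1−445/2608)·194000000/445 = 3524.2906
  → Var(ȳ_str) = 41012.392.
Var(ȳ_srs) = (1 − 2419/26416)·134200000/2419 = 50397.216.
deff = 41012.392 / 50397.216 = 0.8138.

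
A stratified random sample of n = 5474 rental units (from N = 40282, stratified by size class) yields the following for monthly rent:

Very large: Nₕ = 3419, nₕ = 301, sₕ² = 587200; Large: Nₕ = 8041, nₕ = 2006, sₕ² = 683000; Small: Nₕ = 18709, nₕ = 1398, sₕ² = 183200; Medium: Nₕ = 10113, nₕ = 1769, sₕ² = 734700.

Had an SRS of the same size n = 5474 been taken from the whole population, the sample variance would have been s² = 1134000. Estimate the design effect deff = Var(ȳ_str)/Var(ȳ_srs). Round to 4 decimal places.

Var(ȳ_str) = Σ Wₕ²(1−fₕ)sₕ²/nₕ with Wₕ = Nₕ/40282:
  Very large: (3419/40282)²·(1−301/3419)·587200/301 = 12.816597
  Large: (8041/40282)²·(1−2006/8041)·683000/2006 = 10.182515
  Small: (18709/40282)²·(1−1398/18709)·183200/1398 = 26.155858
  Medium: (10113/40282)²·(1−1769/10113)·734700/1769 = 21.598046
  → Var(ȳ_str) = 70.753016.
Var(ȳ_srs) = (1 − 5474/40282)·1134000/5474 = 179.00959.
deff = 70.753016 / 179.00959 = 0.3952.

0.3952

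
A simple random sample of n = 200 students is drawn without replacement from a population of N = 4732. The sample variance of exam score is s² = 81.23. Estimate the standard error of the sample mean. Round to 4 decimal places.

0.6237

Under SRS without replacement, Var(ȳ) = (1 − f)·s²/n with f = n/N = 200/4732 = 0.04226543.
Var(ȳ) = (1 − 0.04226543)·81.23/200 = 0.95773457·0.40615 = 0.3889839.
SE(ȳ) = √(0.3889839) = 0.6237.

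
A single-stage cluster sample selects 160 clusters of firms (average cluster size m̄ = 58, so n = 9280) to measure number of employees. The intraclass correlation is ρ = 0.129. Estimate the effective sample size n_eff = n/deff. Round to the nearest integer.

deff = 1 + (58 − 1)·0.129 = 1 + 7.353 = 8.353.
n_eff = 9280 / 8.353 = 1111.

1111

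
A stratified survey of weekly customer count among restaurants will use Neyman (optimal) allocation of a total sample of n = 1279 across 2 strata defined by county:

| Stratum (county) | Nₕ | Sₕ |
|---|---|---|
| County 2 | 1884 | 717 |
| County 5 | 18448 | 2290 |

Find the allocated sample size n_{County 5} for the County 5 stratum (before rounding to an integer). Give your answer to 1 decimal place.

1239.4

Neyman allocation: nₕ = n·NₕSₕ / Σⱼ NⱼSⱼ.
Σ NⱼSⱼ = 1884·717 + 18448·2290 = 4.3596748 × 10^7.
n_{County 5} = 1279·18448·2290 / (4.3596748 × 10^7) = 1239.4.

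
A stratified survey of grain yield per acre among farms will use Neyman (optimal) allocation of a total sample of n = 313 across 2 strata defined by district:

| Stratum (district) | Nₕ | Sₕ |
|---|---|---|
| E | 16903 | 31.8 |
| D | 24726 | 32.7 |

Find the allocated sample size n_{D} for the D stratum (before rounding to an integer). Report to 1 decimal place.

Neyman allocation: nₕ = n·NₕSₕ / Σⱼ NⱼSⱼ.
Σ NⱼSⱼ = 16903·31.8 + 24726·32.7 = 1.3460556 × 10^6.
n_{D} = 313·24726·32.7 / (1.3460556 × 10^6) = 188.0.

188.0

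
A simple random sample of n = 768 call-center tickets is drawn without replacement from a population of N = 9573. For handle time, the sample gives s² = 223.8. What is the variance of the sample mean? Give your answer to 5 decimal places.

0.26803

Under SRS without replacement, Var(ȳ) = (1 − f)·s²/n with f = n/N = 768/9573 = 0.08022563.
Var(ȳ) = (1 − 0.08022563)·223.8/768 = 0.91977437·0.29140625 = 0.268028.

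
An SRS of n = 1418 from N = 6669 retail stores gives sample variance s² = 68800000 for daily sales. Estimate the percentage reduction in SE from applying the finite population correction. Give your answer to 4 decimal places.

f = n/N = 1418/6669 = 0.21262558.
SE_no-fpc = √(s²/n) = 220.27038; SE_fpc = √((1−f)s²/n) = 195.45499.
Ratio = √(1−f) = 0.88734121. Reduction = 100·(1 − 0.88734121) = 11.2659%.

11.2659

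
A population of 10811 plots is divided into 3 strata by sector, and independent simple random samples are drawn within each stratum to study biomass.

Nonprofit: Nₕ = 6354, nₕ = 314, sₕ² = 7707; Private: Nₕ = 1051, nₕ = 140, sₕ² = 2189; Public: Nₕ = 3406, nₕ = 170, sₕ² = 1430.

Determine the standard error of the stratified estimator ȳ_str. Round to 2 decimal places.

3.00

Var(ȳ_str) = Σₕ Wₕ²(1 − fₕ)sₕ²/nₕ with Wₕ = Nₕ/N, N = 10811.
Nonprofit: Wₕ = 0.58773471; term = 0.58773471²·(1 − 0.04941769)·7707/314 = 8.0595005.
Private: Wₕ = 0.09721580; term = 0.09721580²·(1 − 0.13320647)·2189/140 = 0.1280876.
Public: Wₕ = 0.31504949; term = 0.31504949²·(1 − 0.04991192)·1430/170 = 0.79324718.
Sum = 8.9808353.
SE = √(8.9808353) = 3.00.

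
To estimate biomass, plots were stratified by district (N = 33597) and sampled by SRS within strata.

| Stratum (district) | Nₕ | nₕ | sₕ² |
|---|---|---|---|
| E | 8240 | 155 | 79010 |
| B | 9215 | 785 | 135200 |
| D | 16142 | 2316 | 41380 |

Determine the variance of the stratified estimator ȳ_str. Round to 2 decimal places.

45.47

Var(ȳ_str) = Σₕ Wₕ²(1 − fₕ)sₕ²/nₕ with Wₕ = Nₕ/N, N = 33597.
E: Wₕ = 0.24525999; term = 0.24525999²·(1 − 0.01881068)·79010/155 = 30.085456.
B: Wₕ = 0.27428044; term = 0.27428044²·(1 − 0.08518719)·135200/785 = 11.853018.
D: Wₕ = 0.48045956; term = 0.48045956²·(1 − 0.14347664)·41380/2316 = 3.5326843.
Sum = 45.471158.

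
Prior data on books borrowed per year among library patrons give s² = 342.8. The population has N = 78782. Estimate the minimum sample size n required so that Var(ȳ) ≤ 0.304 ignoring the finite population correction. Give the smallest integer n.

1128

Without fpc, n₀ = s²/D = 342.8/0.304 = 1127.6316.
Rounding up, n = 1128.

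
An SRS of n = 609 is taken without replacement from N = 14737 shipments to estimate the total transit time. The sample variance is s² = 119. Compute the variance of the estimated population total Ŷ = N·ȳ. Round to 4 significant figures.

4.068 × 10^7

Var(Ŷ) = N²·Var(ȳ) = N²·(1 − n/N)·s²/n.
f = 609/14737 = 0.04132456; Var(ȳ) = 0.95867544·119/609 = 0.18732739.
Var(Ŷ) = 14737² · 0.18732739 = 4.0683607 × 10^7.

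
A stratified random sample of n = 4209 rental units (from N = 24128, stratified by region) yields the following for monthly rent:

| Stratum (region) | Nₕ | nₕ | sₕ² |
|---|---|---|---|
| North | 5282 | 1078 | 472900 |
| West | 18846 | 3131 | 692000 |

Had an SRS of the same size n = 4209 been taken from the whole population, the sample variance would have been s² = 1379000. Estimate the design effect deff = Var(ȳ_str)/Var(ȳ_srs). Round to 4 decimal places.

0.4776

Var(ȳ_str) = Σ Wₕ²(1−fₕ)sₕ²/nₕ with Wₕ = Nₕ/24128:
  North: (5282/24128)²·(1−1078/5282)·472900/1078 = 16.732815
  West: (18846/24128)²·(1−3131/18846)·692000/3131 = 112.43822
  → Var(ȳ_str) = 129.17104.
Var(ȳ_srs) = (1 − 4209/24128)·1379000/4209 = 270.47775.
deff = 129.17104 / 270.47775 = 0.4776.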